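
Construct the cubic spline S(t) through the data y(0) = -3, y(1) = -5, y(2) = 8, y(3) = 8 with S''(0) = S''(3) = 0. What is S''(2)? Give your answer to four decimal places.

-26.8000

With m_i denoting the second derivative at x_i, h_i = 1, 1, 1, and Δ_i = (y_(i+1) − y_i)/h_i = -2, 13, 0:
  1·m_0 + 4·m_1 + 1·m_2 = 6(Δ_1 - Δ_0) = 90
  1·m_1 + 4·m_2 + 1·m_3 = 6(Δ_2 - Δ_1) = -78
Natural end conditions: m_0 = m_3 = 0.
Solving the tridiagonal system: m_0 = 0, m_1 = 146/5, m_2 = -134/5, m_3 = 0.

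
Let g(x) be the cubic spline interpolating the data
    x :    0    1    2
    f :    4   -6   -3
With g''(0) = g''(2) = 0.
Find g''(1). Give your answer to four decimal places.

19.5000

Let M_i = g''(x_i). Step sizes h_i = 1, 1; slopes of the chords Δ_i = (y_(i+1) - y_i)/h_i = -10, 3.
  1·M_0 + 4·M_1 + 1·M_2 = 6(Δ_1 - Δ_0) = 78
Natural end conditions: M_0 = M_2 = 0.
Solving: M_0 = 0, M_1 = 39/2, M_2 = 0.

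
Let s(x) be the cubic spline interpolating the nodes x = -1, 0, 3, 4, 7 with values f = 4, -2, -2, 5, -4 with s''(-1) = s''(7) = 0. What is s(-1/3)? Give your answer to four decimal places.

Write m_i for s''(x_i). With h_i = 1, 3, 1, 3 and divided differences Δ_i = -6, 0, 7, -3, the continuity of s' gives the tridiagonal system
  1·m_0 + 8·m_1 + 3·m_2 = 6(Δ_1 - Δ_0) = 36
  3·m_1 + 8·m_2 + 1·m_3 = 6(Δ_2 - Δ_1) = 42
  1·m_2 + 8·m_3 + 3·m_4 = 6(Δ_3 - Δ_2) = -60
Natural end conditions: m_0 = m_4 = 0.
Forward elimination and back-substitution give m_0 = 0, m_1 = 5/2, m_2 = 16/3, m_3 = -49/6, m_4 = 0.
On [-1, 0], s(x) = 4 - 77/12·(x + 1) + 0·(x + 1)² + 5/12·(x + 1)³.
With (x + 1) = 2/3: s(-1/3) = -25/162.

-0.1543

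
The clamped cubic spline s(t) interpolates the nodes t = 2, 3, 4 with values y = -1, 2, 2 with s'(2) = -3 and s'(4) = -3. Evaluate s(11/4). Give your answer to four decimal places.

0.8633

Write m_i for s''(x_i). With h_i = 1, 1 and divided differences Δ_i = 3, 0, the continuity of s' gives the tridiagonal system
  1·m_0 + 4·m_1 + 1·m_2 = 6(Δ_1 - Δ_0) = -18
Clamped end conditions give two more equations: 2h_0·m_0 + h_0·m_1 = 6(Δ_0 - s'(2)) = 36 and h_1·m_1 + 2h_1·m_2 = 6(s'(4) - Δ_1) = -18.
Solving: m_0 = 45/2, m_1 = -9, m_2 = -9/2.
On [2, 3], s(t) = -1 - 3·(t - 2) + 45/4·(t - 2)² - 21/4·(t - 2)³.
With (t - 2) = 3/4: s(11/4) = 221/256.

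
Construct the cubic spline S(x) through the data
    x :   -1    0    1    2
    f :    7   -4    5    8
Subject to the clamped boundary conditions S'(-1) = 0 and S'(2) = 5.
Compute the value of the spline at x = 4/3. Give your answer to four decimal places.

Put m_i = S'' at the i-th knot. Here h = (1, 1, 1) and Δ = (-11, 9, 3), so the interior equations h_(i-1)·m_(i-1) + 2(h_(i-1)+h_i)·m_i + h_i·m_(i+1) = 6(Δ_i − Δ_(i-1)) read
  1·m_0 + 4·m_1 + 1·m_2 = 6(Δ_1 - Δ_0) = 120
  1·m_1 + 4·m_2 + 1·m_3 = 6(Δ_2 - Δ_1) = -36
Clamped end conditions give two more equations: 2h_0·m_0 + h_0·m_1 = 6(Δ_0 - S'(-1)) = -66 and h_2·m_2 + 2h_2·m_3 = 6(S'(2) - Δ_2) = 12.
Hence m_0 = -176/3, m_1 = 154/3, m_2 = -80/3, m_3 = 58/3.
On [1, 2], S(x) = 5 + 26/3·(x - 1) - 40/3·(x - 1)² + 23/3·(x - 1)³.
With (x - 1) = 1/3: S(4/3) = 542/81.

6.6914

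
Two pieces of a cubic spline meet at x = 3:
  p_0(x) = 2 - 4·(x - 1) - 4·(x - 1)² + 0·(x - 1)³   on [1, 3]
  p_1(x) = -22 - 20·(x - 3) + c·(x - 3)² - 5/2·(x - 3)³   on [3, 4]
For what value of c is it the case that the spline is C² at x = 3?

p_0''(x) = -8 + 0·(x - 1), so p_0''(3) = -8. On the right, p_1''(3) = 2c, so c = -4.

-4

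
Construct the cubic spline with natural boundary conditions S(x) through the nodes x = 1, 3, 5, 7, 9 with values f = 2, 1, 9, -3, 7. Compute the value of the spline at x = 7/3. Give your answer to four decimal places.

With σ_i denoting the second derivative at x_i, h_i = 2, 2, 2, 2, and Δ_i = (y_(i+1) − y_i)/h_i = -1/2, 4, -6, 5:
  2·σ_0 + 8·σ_1 + 2·σ_2 = 6(Δ_1 - Δ_0) = 27
  2·σ_1 + 8·σ_2 + 2·σ_3 = 6(Δ_2 - Δ_1) = -60
  2·σ_2 + 8·σ_3 + 2·σ_4 = 6(Δ_3 - Δ_2) = 66
Natural end conditions: σ_0 = σ_4 = 0.
Hence σ_0 = 0, σ_1 = 711/112, σ_2 = -333/28, σ_3 = 1257/112, σ_4 = 0.
On [1, 3], S(x) = 2 - 293/112·(x - 1) + 0·(x - 1)² + 237/448·(x - 1)³.
With (x - 1) = 4/3: S(7/3) = -59/252.

-0.2341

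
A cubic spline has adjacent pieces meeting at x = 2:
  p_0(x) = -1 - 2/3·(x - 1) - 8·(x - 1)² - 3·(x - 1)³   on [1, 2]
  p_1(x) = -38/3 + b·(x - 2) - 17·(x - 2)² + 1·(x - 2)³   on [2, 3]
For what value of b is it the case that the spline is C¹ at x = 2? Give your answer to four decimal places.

-25.6667

p_0'(x) = -2/3 - 16·(x - 1) - 9·(x - 1)², so p_0'(2) = -77/3. On the right, p_1'(2) = b, so b = -77/3.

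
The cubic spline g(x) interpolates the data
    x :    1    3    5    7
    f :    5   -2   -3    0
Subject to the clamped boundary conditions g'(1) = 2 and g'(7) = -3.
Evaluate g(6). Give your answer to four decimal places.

-0.1167

With m_i denoting the second derivative at x_i, h_i = 2, 2, 2, and Δ_i = (y_(i+1) − y_i)/h_i = -7/2, -1/2, 3/2:
  2·m_0 + 8·m_1 + 2·m_2 = 6(Δ_1 - Δ_0) = 18
  2·m_1 + 8·m_2 + 2·m_3 = 6(Δ_2 - Δ_1) = 12
Clamped end conditions give two more equations: 2h_0·m_0 + h_0·m_1 = 6(Δ_0 - g'(1)) = -33 and h_2·m_2 + 2h_2·m_3 = 6(g'(7) - Δ_2) = -27.
Forward elimination and back-substitution give m_0 = -311/30, m_1 = 127/30, m_2 = 73/30, m_3 = -239/30.
On [5, 7], g(x) = -3 + 38/15·(x - 5) + 73/60·(x - 5)² - 13/15·(x - 5)³.
With (x - 5) = 1: g(6) = -7/60.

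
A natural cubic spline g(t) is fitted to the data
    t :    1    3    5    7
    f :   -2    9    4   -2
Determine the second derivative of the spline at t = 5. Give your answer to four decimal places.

1.2000

Put m_i = g'' at the i-th knot. Here h = (2, 2, 2) and Δ = (11/2, -5/2, -3), so the interior equations h_(i-1)·m_(i-1) + 2(h_(i-1)+h_i)·m_i + h_i·m_(i+1) = 6(Δ_i − Δ_(i-1)) read
  2·m_0 + 8·m_1 + 2·m_2 = 6(Δ_1 - Δ_0) = -48
  2·m_1 + 8·m_2 + 2·m_3 = 6(Δ_2 - Δ_1) = -3
Natural end conditions: m_0 = m_3 = 0.
Solving the tridiagonal system: m_0 = 0, m_1 = -63/10, m_2 = 6/5, m_3 = 0.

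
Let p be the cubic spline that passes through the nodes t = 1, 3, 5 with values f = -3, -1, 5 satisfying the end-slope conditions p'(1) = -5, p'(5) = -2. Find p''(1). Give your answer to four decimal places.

8.2500

With M_i denoting the second derivative at x_i, h_i = 2, 2, and Δ_i = (y_(i+1) − y_i)/h_i = 1, 3:
  2·M_0 + 8·M_1 + 2·M_2 = 6(Δ_1 - Δ_0) = 12
Clamped end conditions give two more equations: 2h_0·M_0 + h_0·M_1 = 6(Δ_0 - p'(1)) = 36 and h_1·M_1 + 2h_1·M_2 = 6(p'(5) - Δ_1) = -30.
Solving the tridiagonal system: M_0 = 33/4, M_1 = 3/2, M_2 = -33/4.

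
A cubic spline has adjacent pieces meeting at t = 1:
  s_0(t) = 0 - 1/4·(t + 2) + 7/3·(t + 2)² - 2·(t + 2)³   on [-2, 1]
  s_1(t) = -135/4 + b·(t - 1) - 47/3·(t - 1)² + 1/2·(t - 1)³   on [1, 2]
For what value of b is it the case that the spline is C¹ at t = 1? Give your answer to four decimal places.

-40.2500

s_0'(t) = -1/4 + 14/3·(t + 2) - 6·(t + 2)², so s_0'(1) = -161/4. On the right, s_1'(1) = b, so b = -161/4.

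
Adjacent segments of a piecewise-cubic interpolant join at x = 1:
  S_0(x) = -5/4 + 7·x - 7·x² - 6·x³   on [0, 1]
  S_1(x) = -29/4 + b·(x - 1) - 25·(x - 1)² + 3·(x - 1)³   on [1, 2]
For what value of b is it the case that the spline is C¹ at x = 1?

-25

S_0'(x) = 7 - 14·x - 18·x², so S_0'(1) = -25. On the right, S_1'(1) = b, so b = -25.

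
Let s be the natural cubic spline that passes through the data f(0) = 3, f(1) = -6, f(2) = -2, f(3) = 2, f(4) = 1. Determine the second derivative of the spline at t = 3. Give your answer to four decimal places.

-6.6429

Put m_i = s'' at the i-th knot. Here h = (1, 1, 1, 1) and Δ = (-9, 4, 4, -1), so the interior equations h_(i-1)·m_(i-1) + 2(h_(i-1)+h_i)·m_i + h_i·m_(i+1) = 6(Δ_i − Δ_(i-1)) read
  1·m_0 + 4·m_1 + 1·m_2 = 6(Δ_1 - Δ_0) = 78
  1·m_1 + 4·m_2 + 1·m_3 = 6(Δ_2 - Δ_1) = 0
  1·m_2 + 4·m_3 + 1·m_4 = 6(Δ_3 - Δ_2) = -30
Natural end conditions: m_0 = m_4 = 0.
Hence m_0 = 0, m_1 = 285/14, m_2 = -24/7, m_3 = -93/14, m_4 = 0.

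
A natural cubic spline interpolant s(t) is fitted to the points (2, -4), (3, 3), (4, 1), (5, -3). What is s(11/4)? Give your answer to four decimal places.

1.9938

Let σ_i = s''(x_i). Step sizes h_i = 1, 1, 1; slopes of the chords Δ_i = (y_(i+1) - y_i)/h_i = 7, -2, -4.
  1·σ_0 + 4·σ_1 + 1·σ_2 = 6(Δ_1 - Δ_0) = -54
  1·σ_1 + 4·σ_2 + 1·σ_3 = 6(Δ_2 - Δ_1) = -12
Natural end conditions: σ_0 = σ_3 = 0.
Solving: σ_0 = 0, σ_1 = -68/5, σ_2 = 2/5, σ_3 = 0.
On [2, 3], s(t) = -4 + 139/15·(t - 2) + 0·(t - 2)² - 34/15·(t - 2)³.
With (t - 2) = 3/4: s(11/4) = 319/160.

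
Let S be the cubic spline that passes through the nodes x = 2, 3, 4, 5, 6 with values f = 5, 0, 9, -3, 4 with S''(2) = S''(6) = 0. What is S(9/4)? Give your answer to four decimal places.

2.4400

Write M_i for S''(x_i). With h_i = 1, 1, 1, 1 and divided differences Δ_i = -5, 9, -12, 7, the continuity of S' gives the tridiagonal system
  1·M_0 + 4·M_1 + 1·M_2 = 6(Δ_1 - Δ_0) = 84
  1·M_1 + 4·M_2 + 1·M_3 = 6(Δ_2 - Δ_1) = -126
  1·M_2 + 4·M_3 + 1·M_4 = 6(Δ_3 - Δ_2) = 114
Natural end conditions: M_0 = M_4 = 0.
Hence M_0 = 0, M_1 = 939/28, M_2 = -351/7, M_3 = 1149/28, M_4 = 0.
On [2, 3], S(x) = 5 - 593/56·(x - 2) + 0·(x - 2)² + 313/56·(x - 2)³.
With (x - 2) = 1/4: S(9/4) = 8745/3584.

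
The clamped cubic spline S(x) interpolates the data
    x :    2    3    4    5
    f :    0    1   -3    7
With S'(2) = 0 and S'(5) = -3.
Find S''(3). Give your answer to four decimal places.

-21.2000

Let σ_i = S''(x_i). Step sizes h_i = 1, 1, 1; slopes of the chords Δ_i = (y_(i+1) - y_i)/h_i = 1, -4, 10.
  1·σ_0 + 4·σ_1 + 1·σ_2 = 6(Δ_1 - Δ_0) = -30
  1·σ_1 + 4·σ_2 + 1·σ_3 = 6(Δ_2 - Δ_1) = 84
Clamped end conditions give two more equations: 2h_0·σ_0 + h_0·σ_1 = 6(Δ_0 - S'(2)) = 6 and h_2·σ_2 + 2h_2·σ_3 = 6(S'(5) - Δ_2) = -78.
Hence σ_0 = 68/5, σ_1 = -106/5, σ_2 = 206/5, σ_3 = -298/5.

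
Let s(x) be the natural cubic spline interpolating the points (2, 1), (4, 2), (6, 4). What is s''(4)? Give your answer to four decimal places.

0.3750

Let M_i = s''(x_i). Step sizes h_i = 2, 2; slopes of the chords Δ_i = (y_(i+1) - y_i)/h_i = 1/2, 1.
  2·M_0 + 8·M_1 + 2·M_2 = 6(Δ_1 - Δ_0) = 3
Natural end conditions: M_0 = M_2 = 0.
Hence M_0 = 0, M_1 = 3/8, M_2 = 0.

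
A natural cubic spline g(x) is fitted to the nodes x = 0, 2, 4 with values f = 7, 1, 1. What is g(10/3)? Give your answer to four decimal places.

Put M_i = g'' at the i-th knot. Here h = (2, 2) and Δ = (-3, 0), so the interior equations h_(i-1)·M_(i-1) + 2(h_(i-1)+h_i)·M_i + h_i·M_(i+1) = 6(Δ_i − Δ_(i-1)) read
  2·M_0 + 8·M_1 + 2·M_2 = 6(Δ_1 - Δ_0) = 18
Natural end conditions: M_0 = M_2 = 0.
Forward elimination and back-substitution give M_0 = 0, M_1 = 9/4, M_2 = 0.
On [2, 4], g(x) = 1 - 3/2·(x - 2) + 9/8·(x - 2)² - 3/16·(x - 2)³.
With (x - 2) = 4/3: g(10/3) = 5/9.

0.5556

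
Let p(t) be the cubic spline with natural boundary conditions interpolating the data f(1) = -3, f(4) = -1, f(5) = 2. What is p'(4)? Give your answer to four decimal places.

Let m_i = p''(x_i). Step sizes h_i = 3, 1; slopes of the chords Δ_i = (y_(i+1) - y_i)/h_i = 2/3, 3.
  3·m_0 + 8·m_1 + 1·m_2 = 6(Δ_1 - Δ_0) = 14
Natural end conditions: m_0 = m_2 = 0.
Solving the tridiagonal system: m_0 = 0, m_1 = 7/4, m_2 = 0.
On [4, 5], p'(t) = b_1 + 2c_1·(t - 4) + 3d_1·(t - 4)² with b_1 = Δ_1 - h_1(2m_1 + m_2)/6 = 29/12, c_1 = m_1/2 = 7/8, d_1 = (m_2 - m_1)/(6h_1) = -7/24. So p'(4) = 29/12.

2.4167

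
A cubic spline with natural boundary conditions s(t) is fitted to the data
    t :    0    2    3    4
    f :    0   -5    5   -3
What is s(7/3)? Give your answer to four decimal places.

-1.2093

Let M_i = s''(x_i). Step sizes h_i = 2, 1, 1; slopes of the chords Δ_i = (y_(i+1) - y_i)/h_i = -5/2, 10, -8.
  2·M_0 + 6·M_1 + 1·M_2 = 6(Δ_1 - Δ_0) = 75
  1·M_1 + 4·M_2 + 1·M_3 = 6(Δ_2 - Δ_1) = -108
Natural end conditions: M_0 = M_3 = 0.
Solving the tridiagonal system: M_0 = 0, M_1 = 408/23, M_2 = -723/23, M_3 = 0.
On [2, 3], s(t) = -5 + 429/46·(t - 2) + 204/23·(t - 2)² - 377/46·(t - 2)³.
With (t - 2) = 1/3: s(7/3) = -751/621.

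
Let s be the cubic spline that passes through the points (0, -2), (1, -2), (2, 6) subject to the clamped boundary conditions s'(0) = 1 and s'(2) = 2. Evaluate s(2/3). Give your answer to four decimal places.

-2.7037

Write σ_i for s''(x_i). With h_i = 1, 1 and divided differences Δ_i = 0, 8, the continuity of s' gives the tridiagonal system
  1·σ_0 + 4·σ_1 + 1·σ_2 = 6(Δ_1 - Δ_0) = 48
Clamped end conditions give two more equations: 2h_0·σ_0 + h_0·σ_1 = 6(Δ_0 - s'(0)) = -6 and h_1·σ_1 + 2h_1·σ_2 = 6(s'(2) - Δ_1) = -36.
Solving the tridiagonal system: σ_0 = -29/2, σ_1 = 23, σ_2 = -59/2.
On [0, 1], s(t) = -2 + 1·t - 29/4·t² + 25/4·t³.
With t = 2/3: s(2/3) = -73/27.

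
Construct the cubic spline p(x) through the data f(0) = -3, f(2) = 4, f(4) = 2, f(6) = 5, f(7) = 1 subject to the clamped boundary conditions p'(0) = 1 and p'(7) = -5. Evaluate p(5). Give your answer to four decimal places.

4.0145

With M_i denoting the second derivative at x_i, h_i = 2, 2, 2, 1, and Δ_i = (y_(i+1) − y_i)/h_i = 7/2, -1, 3/2, -4:
  2·M_0 + 8·M_1 + 2·M_2 = 6(Δ_1 - Δ_0) = -27
  2·M_1 + 8·M_2 + 2·M_3 = 6(Δ_2 - Δ_1) = 15
  2·M_2 + 6·M_3 + 1·M_4 = 6(Δ_3 - Δ_2) = -33
Clamped end conditions give two more equations: 2h_0·M_0 + h_0·M_1 = 6(Δ_0 - p'(0)) = 15 and h_3·M_3 + 2h_3·M_4 = 6(p'(7) - Δ_3) = -6.
Forward elimination and back-substitution give M_0 = 300/43, M_1 = -555/86, M_2 = 459/86, M_3 = -318/43, M_4 = 30/43.
On [4, 6], p(x) = 2 + 35/86·(x - 4) + 459/172·(x - 4)² - 365/344·(x - 4)³.
With (x - 4) = 1: p(5) = 1381/344.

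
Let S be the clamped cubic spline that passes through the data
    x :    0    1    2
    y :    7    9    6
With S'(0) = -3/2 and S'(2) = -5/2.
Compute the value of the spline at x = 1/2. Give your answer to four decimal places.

7.7813

Put M_i = S'' at the i-th knot. Here h = (1, 1) and Δ = (2, -3), so the interior equations h_(i-1)·M_(i-1) + 2(h_(i-1)+h_i)·M_i + h_i·M_(i+1) = 6(Δ_i − Δ_(i-1)) read
  1·M_0 + 4·M_1 + 1·M_2 = 6(Δ_1 - Δ_0) = -30
Clamped end conditions give two more equations: 2h_0·M_0 + h_0·M_1 = 6(Δ_0 - S'(0)) = 21 and h_1·M_1 + 2h_1·M_2 = 6(S'(2) - Δ_1) = 3.
Solving: M_0 = 35/2, M_1 = -14, M_2 = 17/2.
On [0, 1], S(x) = 7 - 3/2·x + 35/4·x² - 21/4·x³.
With x = 1/2: S(1/2) = 249/32.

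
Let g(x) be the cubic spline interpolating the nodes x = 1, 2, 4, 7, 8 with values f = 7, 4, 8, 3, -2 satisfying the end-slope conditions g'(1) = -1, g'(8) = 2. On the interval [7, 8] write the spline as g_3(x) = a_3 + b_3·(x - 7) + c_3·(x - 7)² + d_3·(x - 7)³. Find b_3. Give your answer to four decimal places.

-7.3649

Write σ_i for g''(x_i). With h_i = 1, 2, 3, 1 and divided differences Δ_i = -3, 2, -5/3, -5, the continuity of g' gives the tridiagonal system
  1·σ_0 + 6·σ_1 + 2·σ_2 = 6(Δ_1 - Δ_0) = 30
  2·σ_1 + 10·σ_2 + 3·σ_3 = 6(Δ_2 - Δ_1) = -22
  3·σ_2 + 8·σ_3 + 1·σ_4 = 6(Δ_3 - Δ_2) = -20
Clamped end conditions give two more equations: 2h_0·σ_0 + h_0·σ_1 = 6(Δ_0 - g'(1)) = -12 and h_3·σ_3 + 2h_3·σ_4 = 6(g'(8) - Δ_3) = 42.
Solving: σ_0 = -1076/111, σ_1 = 820/111, σ_2 = -257/111, σ_3 = -168/37, σ_4 = 861/37.
On [7, 8], with g_3(x) = a_3 + b_3·(x - 7) + c_3·(x - 7)² + d_3·(x - 7)³: c_3 = σ_3/2 = -84/37, d_3 = (σ_4 - σ_3)/(6h_3) = 343/74, b_3 = Δ_3 - h_3(2σ_3 + σ_4)/6 = -545/74.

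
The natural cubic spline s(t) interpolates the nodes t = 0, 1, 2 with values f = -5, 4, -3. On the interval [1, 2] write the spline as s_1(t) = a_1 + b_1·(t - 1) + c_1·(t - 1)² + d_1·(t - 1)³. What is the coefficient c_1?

-12

With m_i denoting the second derivative at x_i, h_i = 1, 1, and Δ_i = (y_(i+1) − y_i)/h_i = 9, -7:
  1·m_0 + 4·m_1 + 1·m_2 = 6(Δ_1 - Δ_0) = -96
Natural end conditions: m_0 = m_2 = 0.
Forward elimination and back-substitution give m_0 = 0, m_1 = -24, m_2 = 0.
On [1, 2], with s_1(t) = a_1 + b_1·(t - 1) + c_1·(t - 1)² + d_1·(t - 1)³: c_1 = m_1/2 = -12, d_1 = (m_2 - m_1)/(6h_1) = 4, b_1 = Δ_1 - h_1(2m_1 + m_2)/6 = 1.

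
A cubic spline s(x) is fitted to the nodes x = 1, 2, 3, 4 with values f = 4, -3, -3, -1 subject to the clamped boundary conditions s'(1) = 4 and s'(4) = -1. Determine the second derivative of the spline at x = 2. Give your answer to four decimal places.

Write m_i for s''(x_i). With h_i = 1, 1, 1 and divided differences Δ_i = -7, 0, 2, the continuity of s' gives the tridiagonal system
  1·m_0 + 4·m_1 + 1·m_2 = 6(Δ_1 - Δ_0) = 42
  1·m_1 + 4·m_2 + 1·m_3 = 6(Δ_2 - Δ_1) = 12
Clamped end conditions give two more equations: 2h_0·m_0 + h_0·m_1 = 6(Δ_0 - s'(1)) = -66 and h_2·m_2 + 2h_2·m_3 = 6(s'(4) - Δ_2) = -18.
Solving the tridiagonal system: m_0 = -656/15, m_1 = 322/15, m_2 = -2/15, m_3 = -134/15.

21.4667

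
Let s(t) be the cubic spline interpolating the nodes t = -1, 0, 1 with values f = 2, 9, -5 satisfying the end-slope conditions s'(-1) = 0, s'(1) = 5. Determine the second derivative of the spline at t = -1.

55

Write M_i for s''(x_i). With h_i = 1, 1 and divided differences Δ_i = 7, -14, the continuity of s' gives the tridiagonal system
  1·M_0 + 4·M_1 + 1·M_2 = 6(Δ_1 - Δ_0) = -126
Clamped end conditions give two more equations: 2h_0·M_0 + h_0·M_1 = 6(Δ_0 - s'(-1)) = 42 and h_1·M_1 + 2h_1·M_2 = 6(s'(1) - Δ_1) = 114.
Solving the tridiagonal system: M_0 = 55, M_1 = -68, M_2 = 91.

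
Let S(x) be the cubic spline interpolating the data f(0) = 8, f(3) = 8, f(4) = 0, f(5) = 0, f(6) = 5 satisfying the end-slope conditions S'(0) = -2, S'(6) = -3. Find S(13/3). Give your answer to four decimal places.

Write M_i for S''(x_i). With h_i = 3, 1, 1, 1 and divided differences Δ_i = 0, -8, 0, 5, the continuity of S' gives the tridiagonal system
  3·M_0 + 8·M_1 + 1·M_2 = 6(Δ_1 - Δ_0) = -48
  1·M_1 + 4·M_2 + 1·M_3 = 6(Δ_2 - Δ_1) = 48
  1·M_2 + 4·M_3 + 1·M_4 = 6(Δ_3 - Δ_2) = 30
Clamped end conditions give two more equations: 2h_0·M_0 + h_0·M_1 = 6(Δ_0 - S'(0)) = 12 and h_3·M_3 + 2h_3·M_4 = 6(S'(6) - Δ_3) = -48.
Solving: M_0 = 190/27, M_1 = -272/27, M_2 = 310/27, M_3 = 328/27, M_4 = -812/27.
On [4, 5], S(x) = 0 - 158/27·(x - 4) + 155/27·(x - 4)² + 1/9·(x - 4)³.
With (x - 4) = 1/3: S(13/3) = -106/81.

-1.3086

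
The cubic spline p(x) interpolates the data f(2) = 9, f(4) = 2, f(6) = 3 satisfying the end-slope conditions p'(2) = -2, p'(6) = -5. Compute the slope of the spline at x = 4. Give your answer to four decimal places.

-0.5000

Let σ_i = p''(x_i). Step sizes h_i = 2, 2; slopes of the chords Δ_i = (y_(i+1) - y_i)/h_i = -7/2, 1/2.
  2·σ_0 + 8·σ_1 + 2·σ_2 = 6(Δ_1 - Δ_0) = 24
Clamped end conditions give two more equations: 2h_0·σ_0 + h_0·σ_1 = 6(Δ_0 - p'(2)) = -9 and h_1·σ_1 + 2h_1·σ_2 = 6(p'(6) - Δ_1) = -33.
Forward elimination and back-substitution give σ_0 = -6, σ_1 = 15/2, σ_2 = -12.
On [4, 6], p'(x) = b_1 + 2c_1·(x - 4) + 3d_1·(x - 4)² with b_1 = Δ_1 - h_1(2σ_1 + σ_2)/6 = -1/2, c_1 = σ_1/2 = 15/4, d_1 = (σ_2 - σ_1)/(6h_1) = -13/8. So p'(4) = -1/2.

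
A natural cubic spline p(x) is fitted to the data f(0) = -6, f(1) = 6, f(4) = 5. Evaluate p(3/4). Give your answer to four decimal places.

3.5059

Let M_i = p''(x_i). Step sizes h_i = 1, 3; slopes of the chords Δ_i = (y_(i+1) - y_i)/h_i = 12, -1/3.
  1·M_0 + 8·M_1 + 3·M_2 = 6(Δ_1 - Δ_0) = -74
Natural end conditions: M_0 = M_2 = 0.
Forward elimination and back-substitution give M_0 = 0, M_1 = -37/4, M_2 = 0.
On [0, 1], p(x) = -6 + 325/24·x + 0·x² - 37/24·x³.
With x = 3/4: p(3/4) = 1795/512.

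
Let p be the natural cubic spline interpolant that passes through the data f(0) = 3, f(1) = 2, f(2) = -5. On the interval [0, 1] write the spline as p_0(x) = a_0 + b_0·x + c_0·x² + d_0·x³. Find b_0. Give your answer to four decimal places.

Let σ_i = p''(x_i). Step sizes h_i = 1, 1; slopes of the chords Δ_i = (y_(i+1) - y_i)/h_i = -1, -7.
  1·σ_0 + 4·σ_1 + 1·σ_2 = 6(Δ_1 - Δ_0) = -36
Natural end conditions: σ_0 = σ_2 = 0.
Forward elimination and back-substitution give σ_0 = 0, σ_1 = -9, σ_2 = 0.
On [0, 1], with p_0(x) = a_0 + b_0·x + c_0·x² + d_0·x³: c_0 = σ_0/2 = 0, d_0 = (σ_1 - σ_0)/(6h_0) = -3/2, b_0 = Δ_0 - h_0(2σ_0 + σ_1)/6 = 1/2.

0.5000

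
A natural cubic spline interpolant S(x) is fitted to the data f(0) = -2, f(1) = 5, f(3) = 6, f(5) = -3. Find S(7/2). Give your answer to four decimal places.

Let σ_i = S''(x_i). Step sizes h_i = 1, 2, 2; slopes of the chords Δ_i = (y_(i+1) - y_i)/h_i = 7, 1/2, -9/2.
  1·σ_0 + 6·σ_1 + 2·σ_2 = 6(Δ_1 - Δ_0) = -39
  2·σ_1 + 8·σ_2 + 2·σ_3 = 6(Δ_2 - Δ_1) = -30
Natural end conditions: σ_0 = σ_3 = 0.
Hence σ_0 = 0, σ_1 = -63/11, σ_2 = -51/22, σ_3 = 0.
On [3, 5], S(x) = 6 - 65/22·(x - 3) - 51/44·(x - 3)² + 17/88·(x - 3)³.
With (x - 3) = 1/2: S(7/2) = 2997/704.

4.2571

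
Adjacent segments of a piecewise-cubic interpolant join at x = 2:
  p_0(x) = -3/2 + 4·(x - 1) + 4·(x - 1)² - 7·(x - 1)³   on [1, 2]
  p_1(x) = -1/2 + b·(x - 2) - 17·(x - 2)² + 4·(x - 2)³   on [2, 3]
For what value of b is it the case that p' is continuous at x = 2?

p_0'(x) = 4 + 8·(x - 1) - 21·(x - 1)², so p_0'(2) = -9. On the right, p_1'(2) = b, so b = -9.

-9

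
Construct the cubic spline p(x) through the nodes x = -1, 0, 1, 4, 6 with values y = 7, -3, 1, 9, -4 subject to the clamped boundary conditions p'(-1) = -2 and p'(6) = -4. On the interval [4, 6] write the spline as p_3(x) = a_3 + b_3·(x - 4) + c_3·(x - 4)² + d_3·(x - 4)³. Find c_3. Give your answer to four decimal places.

-3.0248

With m_i denoting the second derivative at x_i, h_i = 1, 1, 3, 2, and Δ_i = (y_(i+1) − y_i)/h_i = -10, 4, 8/3, -13/2:
  1·m_0 + 4·m_1 + 1·m_2 = 6(Δ_1 - Δ_0) = 84
  1·m_1 + 8·m_2 + 3·m_3 = 6(Δ_2 - Δ_1) = -8
  3·m_2 + 10·m_3 + 2·m_4 = 6(Δ_3 - Δ_2) = -55
Clamped end conditions give two more equations: 2h_0·m_0 + h_0·m_1 = 6(Δ_0 - p'(-1)) = -48 and h_3·m_3 + 2h_3·m_4 = 6(p'(6) - Δ_3) = 15.
Solving the tridiagonal system: m_0 = -11227/282, m_1 = 4459/141, m_2 = -757/282, m_3 = -853/141, m_4 = 3821/564.
On [4, 6], with p_3(x) = a_3 + b_3·(x - 4) + c_3·(x - 4)² + d_3·(x - 4)³: c_3 = m_3/2 = -853/282, d_3 = (m_4 - m_3)/(6h_3) = 2411/2256, b_3 = Δ_3 - h_3(2m_3 + m_4)/6 = -2665/564.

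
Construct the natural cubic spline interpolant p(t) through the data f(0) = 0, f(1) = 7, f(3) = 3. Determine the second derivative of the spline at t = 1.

Let M_i = p''(x_i). Step sizes h_i = 1, 2; slopes of the chords Δ_i = (y_(i+1) - y_i)/h_i = 7, -2.
  1·M_0 + 6·M_1 + 2·M_2 = 6(Δ_1 - Δ_0) = -54
Natural end conditions: M_0 = M_2 = 0.
Solving the tridiagonal system: M_0 = 0, M_1 = -9, M_2 = 0.

-9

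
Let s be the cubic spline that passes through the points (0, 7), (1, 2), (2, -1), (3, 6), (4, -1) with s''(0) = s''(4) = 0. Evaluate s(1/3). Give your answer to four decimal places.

5.4603

With M_i denoting the second derivative at x_i, h_i = 1, 1, 1, 1, and Δ_i = (y_(i+1) − y_i)/h_i = -5, -3, 7, -7:
  1·M_0 + 4·M_1 + 1·M_2 = 6(Δ_1 - Δ_0) = 12
  1·M_1 + 4·M_2 + 1·M_3 = 6(Δ_2 - Δ_1) = 60
  1·M_2 + 4·M_3 + 1·M_4 = 6(Δ_3 - Δ_2) = -84
Natural end conditions: M_0 = M_4 = 0.
Forward elimination and back-substitution give M_0 = 0, M_1 = -18/7, M_2 = 156/7, M_3 = -186/7, M_4 = 0.
On [0, 1], s(x) = 7 - 32/7·x + 0·x² - 3/7·x³.
With x = 1/3: s(1/3) = 344/63.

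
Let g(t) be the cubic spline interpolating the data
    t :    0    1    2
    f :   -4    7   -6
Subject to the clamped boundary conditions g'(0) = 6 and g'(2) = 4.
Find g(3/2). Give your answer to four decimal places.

-0.5000

Let σ_i = g''(x_i). Step sizes h_i = 1, 1; slopes of the chords Δ_i = (y_(i+1) - y_i)/h_i = 11, -13.
  1·σ_0 + 4·σ_1 + 1·σ_2 = 6(Δ_1 - Δ_0) = -144
Clamped end conditions give two more equations: 2h_0·σ_0 + h_0·σ_1 = 6(Δ_0 - g'(0)) = 30 and h_1·σ_1 + 2h_1·σ_2 = 6(g'(2) - Δ_1) = 102.
Solving: σ_0 = 50, σ_1 = -70, σ_2 = 86.
On [1, 2], g(t) = 7 - 4·(t - 1) - 35·(t - 1)² + 26·(t - 1)³.
With (t - 1) = 1/2: g(3/2) = -1/2.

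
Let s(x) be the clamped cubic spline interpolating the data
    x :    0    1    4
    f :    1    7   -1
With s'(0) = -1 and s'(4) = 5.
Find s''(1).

With M_i denoting the second derivative at x_i, h_i = 1, 3, and Δ_i = (y_(i+1) − y_i)/h_i = 6, -8/3:
  1·M_0 + 8·M_1 + 3·M_2 = 6(Δ_1 - Δ_0) = -52
Clamped end conditions give two more equations: 2h_0·M_0 + h_0·M_1 = 6(Δ_0 - s'(0)) = 42 and h_1·M_1 + 2h_1·M_2 = 6(s'(4) - Δ_1) = 46.
Forward elimination and back-substitution give M_0 = 29, M_1 = -16, M_2 = 47/3.

-16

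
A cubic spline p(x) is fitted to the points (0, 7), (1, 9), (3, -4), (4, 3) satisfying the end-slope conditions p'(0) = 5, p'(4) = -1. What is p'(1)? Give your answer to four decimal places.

-3.7000

Let σ_i = p''(x_i). Step sizes h_i = 1, 2, 1; slopes of the chords Δ_i = (y_(i+1) - y_i)/h_i = 2, -13/2, 7.
  1·σ_0 + 6·σ_1 + 2·σ_2 = 6(Δ_1 - Δ_0) = -51
  2·σ_1 + 6·σ_2 + 1·σ_3 = 6(Δ_2 - Δ_1) = 81
Clamped end conditions give two more equations: 2h_0·σ_0 + h_0·σ_1 = 6(Δ_0 - p'(0)) = -18 and h_2·σ_2 + 2h_2·σ_3 = 6(p'(4) - Δ_2) = -48.
Solving the tridiagonal system: σ_0 = -3/5, σ_1 = -84/5, σ_2 = 126/5, σ_3 = -183/5.
On [1, 3], p'(x) = b_1 + 2c_1·(x - 1) + 3d_1·(x - 1)² with b_1 = Δ_1 - h_1(2σ_1 + σ_2)/6 = -37/10, c_1 = σ_1/2 = -42/5, d_1 = (σ_2 - σ_1)/(6h_1) = 7/2. So p'(1) = -37/10.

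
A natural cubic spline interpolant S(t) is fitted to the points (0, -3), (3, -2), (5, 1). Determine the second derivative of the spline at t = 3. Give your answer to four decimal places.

Put m_i = S'' at the i-th knot. Here h = (3, 2) and Δ = (1/3, 3/2), so the interior equations h_(i-1)·m_(i-1) + 2(h_(i-1)+h_i)·m_i + h_i·m_(i+1) = 6(Δ_i − Δ_(i-1)) read
  3·m_0 + 10·m_1 + 2·m_2 = 6(Δ_1 - Δ_0) = 7
Natural end conditions: m_0 = m_2 = 0.
Solving the tridiagonal system: m_0 = 0, m_1 = 7/10, m_2 = 0.

0.7000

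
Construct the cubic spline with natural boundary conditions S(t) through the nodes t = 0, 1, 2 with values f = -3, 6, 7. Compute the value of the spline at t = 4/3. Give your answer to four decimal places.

With m_i denoting the second derivative at x_i, h_i = 1, 1, and Δ_i = (y_(i+1) − y_i)/h_i = 9, 1:
  1·m_0 + 4·m_1 + 1·m_2 = 6(Δ_1 - Δ_0) = -48
Natural end conditions: m_0 = m_2 = 0.
Hence m_0 = 0, m_1 = -12, m_2 = 0.
On [1, 2], S(t) = 6 + 5·(t - 1) - 6·(t - 1)² + 2·(t - 1)³.
With (t - 1) = 1/3: S(4/3) = 191/27.

7.0741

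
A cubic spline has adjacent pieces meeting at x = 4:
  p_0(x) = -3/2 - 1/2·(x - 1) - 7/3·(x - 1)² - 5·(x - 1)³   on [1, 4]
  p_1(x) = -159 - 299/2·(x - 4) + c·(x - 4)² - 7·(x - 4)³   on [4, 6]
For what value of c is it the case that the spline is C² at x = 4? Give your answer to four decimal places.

-47.3333

p_0''(x) = -14/3 - 30·(x - 1), so p_0''(4) = -284/3. On the right, p_1''(4) = 2c, so c = -142/3.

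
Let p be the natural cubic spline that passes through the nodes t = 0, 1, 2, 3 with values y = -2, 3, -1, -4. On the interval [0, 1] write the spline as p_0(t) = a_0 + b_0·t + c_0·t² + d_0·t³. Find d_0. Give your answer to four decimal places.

Let m_i = p''(x_i). Step sizes h_i = 1, 1, 1; slopes of the chords Δ_i = (y_(i+1) - y_i)/h_i = 5, -4, -3.
  1·m_0 + 4·m_1 + 1·m_2 = 6(Δ_1 - Δ_0) = -54
  1·m_1 + 4·m_2 + 1·m_3 = 6(Δ_2 - Δ_1) = 6
Natural end conditions: m_0 = m_3 = 0.
Solving the tridiagonal system: m_0 = 0, m_1 = -74/5, m_2 = 26/5, m_3 = 0.
On [0, 1], with p_0(t) = a_0 + b_0·t + c_0·t² + d_0·t³: c_0 = m_0/2 = 0, d_0 = (m_1 - m_0)/(6h_0) = -37/15, b_0 = Δ_0 - h_0(2m_0 + m_1)/6 = 112/15.

-2.4667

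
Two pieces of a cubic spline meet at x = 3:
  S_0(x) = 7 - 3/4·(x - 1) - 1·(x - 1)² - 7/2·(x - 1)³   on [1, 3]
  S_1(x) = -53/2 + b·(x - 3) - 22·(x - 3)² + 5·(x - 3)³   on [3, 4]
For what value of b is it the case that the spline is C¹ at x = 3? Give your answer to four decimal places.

S_0'(x) = -3/4 - 2·(x - 1) - 21/2·(x - 1)², so S_0'(3) = -187/4. On the right, S_1'(3) = b, so b = -187/4.

-46.7500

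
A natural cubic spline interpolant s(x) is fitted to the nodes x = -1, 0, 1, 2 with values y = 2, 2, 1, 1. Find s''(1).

With M_i denoting the second derivative at x_i, h_i = 1, 1, 1, and Δ_i = (y_(i+1) − y_i)/h_i = 0, -1, 0:
  1·M_0 + 4·M_1 + 1·M_2 = 6(Δ_1 - Δ_0) = -6
  1·M_1 + 4·M_2 + 1·M_3 = 6(Δ_2 - Δ_1) = 6
Natural end conditions: M_0 = M_3 = 0.
Solving: M_0 = 0, M_1 = -2, M_2 = 2, M_3 = 0.

2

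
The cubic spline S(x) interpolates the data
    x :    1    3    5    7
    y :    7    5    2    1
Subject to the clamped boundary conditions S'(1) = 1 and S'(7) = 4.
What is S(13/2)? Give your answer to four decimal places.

-0.1656

Put m_i = S'' at the i-th knot. Here h = (2, 2, 2) and Δ = (-1, -3/2, -1/2), so the interior equations h_(i-1)·m_(i-1) + 2(h_(i-1)+h_i)·m_i + h_i·m_(i+1) = 6(Δ_i − Δ_(i-1)) read
  2·m_0 + 8·m_1 + 2·m_2 = 6(Δ_1 - Δ_0) = -3
  2·m_1 + 8·m_2 + 2·m_3 = 6(Δ_2 - Δ_1) = 6
Clamped end conditions give two more equations: 2h_0·m_0 + h_0·m_1 = 6(Δ_0 - S'(1)) = -12 and h_2·m_2 + 2h_2·m_3 = 6(S'(7) - Δ_2) = 27.
Solving the tridiagonal system: m_0 = -17/5, m_1 = 4/5, m_2 = -13/10, m_3 = 37/5.
On [5, 7], S(x) = 2 - 21/10·(x - 5) - 13/20·(x - 5)² + 29/40·(x - 5)³.
With (x - 5) = 3/2: S(13/2) = -53/320.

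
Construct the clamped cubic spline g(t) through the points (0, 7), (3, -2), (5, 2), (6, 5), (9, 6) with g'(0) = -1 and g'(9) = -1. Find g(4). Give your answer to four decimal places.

Let σ_i = g''(x_i). Step sizes h_i = 3, 2, 1, 3; slopes of the chords Δ_i = (y_(i+1) - y_i)/h_i = -3, 2, 3, 1/3.
  3·σ_0 + 10·σ_1 + 2·σ_2 = 6(Δ_1 - Δ_0) = 30
  2·σ_1 + 6·σ_2 + 1·σ_3 = 6(Δ_2 - Δ_1) = 6
  1·σ_2 + 8·σ_3 + 3·σ_4 = 6(Δ_3 - Δ_2) = -16
Clamped end conditions give two more equations: 2h_0·σ_0 + h_0·σ_1 = 6(Δ_0 - g'(0)) = -12 and h_3·σ_3 + 2h_3·σ_4 = 6(g'(9) - Δ_3) = -8.
Forward elimination and back-substitution give σ_0 = -409/99, σ_1 = 422/99, σ_2 = -23/198, σ_3 = -181/99, σ_4 = -83/198.
On [3, 5], g(t) = -2 - 53/66·(t - 3) + 211/99·(t - 3)² - 289/792·(t - 3)³.
With (t - 3) = 1: g(4) = -821/792.

-1.0366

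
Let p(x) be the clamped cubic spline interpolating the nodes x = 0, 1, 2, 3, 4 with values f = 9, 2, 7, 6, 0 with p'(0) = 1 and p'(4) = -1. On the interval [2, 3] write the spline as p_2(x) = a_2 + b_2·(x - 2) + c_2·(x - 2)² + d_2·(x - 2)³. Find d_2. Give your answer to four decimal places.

Let M_i = p''(x_i). Step sizes h_i = 1, 1, 1, 1; slopes of the chords Δ_i = (y_(i+1) - y_i)/h_i = -7, 5, -1, -6.
  1·M_0 + 4·M_1 + 1·M_2 = 6(Δ_1 - Δ_0) = 72
  1·M_1 + 4·M_2 + 1·M_3 = 6(Δ_2 - Δ_1) = -36
  1·M_2 + 4·M_3 + 1·M_4 = 6(Δ_3 - Δ_2) = -30
Clamped end conditions give two more equations: 2h_0·M_0 + h_0·M_1 = 6(Δ_0 - p'(0)) = -48 and h_3·M_3 + 2h_3·M_4 = 6(p'(4) - Δ_3) = 30.
Solving: M_0 = -1115/28, M_1 = 443/14, M_2 = -59/4, M_3 = -121/14, M_4 = 541/28.
On [2, 3], with p_2(x) = a_2 + b_2·(x - 2) + c_2·(x - 2)² + d_2·(x - 2)³: c_2 = M_2/2 = -59/8, d_2 = (M_3 - M_2)/(6h_2) = 57/56, b_2 = Δ_2 - h_2(2M_2 + M_3)/6 = 75/14.

1.0179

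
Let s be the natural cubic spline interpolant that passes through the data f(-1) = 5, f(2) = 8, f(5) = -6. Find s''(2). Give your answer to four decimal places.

Write σ_i for s''(x_i). With h_i = 3, 3 and divided differences Δ_i = 1, -14/3, the continuity of s' gives the tridiagonal system
  3·σ_0 + 12·σ_1 + 3·σ_2 = 6(Δ_1 - Δ_0) = -34
Natural end conditions: σ_0 = σ_2 = 0.
Hence σ_0 = 0, σ_1 = -17/6, σ_2 = 0.

-2.8333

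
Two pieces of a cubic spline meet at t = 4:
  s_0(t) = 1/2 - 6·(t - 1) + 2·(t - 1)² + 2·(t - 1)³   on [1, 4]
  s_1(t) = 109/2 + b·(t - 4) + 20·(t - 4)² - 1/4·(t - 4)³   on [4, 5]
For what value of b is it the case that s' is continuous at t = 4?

s_0'(t) = -6 + 4·(t - 1) + 6·(t - 1)², so s_0'(4) = 60. On the right, s_1'(4) = b, so b = 60.

60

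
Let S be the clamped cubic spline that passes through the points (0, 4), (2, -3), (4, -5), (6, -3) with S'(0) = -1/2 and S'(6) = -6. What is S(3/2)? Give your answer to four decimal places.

-0.8656

Write M_i for S''(x_i). With h_i = 2, 2, 2 and divided differences Δ_i = -7/2, -1, 1, the continuity of S' gives the tridiagonal system
  2·M_0 + 8·M_1 + 2·M_2 = 6(Δ_1 - Δ_0) = 15
  2·M_1 + 8·M_2 + 2·M_3 = 6(Δ_2 - Δ_1) = 12
Clamped end conditions give two more equations: 2h_0·M_0 + h_0·M_1 = 6(Δ_0 - S'(0)) = -18 and h_2·M_2 + 2h_2·M_3 = 6(S'(6) - Δ_2) = -42.
Solving the tridiagonal system: M_0 = -169/30, M_1 = 34/15, M_2 = 61/15, M_3 = -188/15.
On [0, 2], S(x) = 4 - 1/2·x - 169/60·x² + 79/120·x³.
With x = 3/2: S(3/2) = -277/320.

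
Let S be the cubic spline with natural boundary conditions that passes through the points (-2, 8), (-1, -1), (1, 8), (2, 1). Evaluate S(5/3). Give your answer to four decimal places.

Put σ_i = S'' at the i-th knot. Here h = (1, 2, 1) and Δ = (-9, 9/2, -7), so the interior equations h_(i-1)·σ_(i-1) + 2(h_(i-1)+h_i)·σ_i + h_i·σ_(i+1) = 6(Δ_i − Δ_(i-1)) read
  1·σ_0 + 6·σ_1 + 2·σ_2 = 6(Δ_1 - Δ_0) = 81
  2·σ_1 + 6·σ_2 + 1·σ_3 = 6(Δ_2 - Δ_1) = -69
Natural end conditions: σ_0 = σ_3 = 0.
Hence σ_0 = 0, σ_1 = 39/2, σ_2 = -18, σ_3 = 0.
On [1, 2], S(x) = 8 - 1·(x - 1) - 9·(x - 1)² + 3·(x - 1)³.
With (x - 1) = 2/3: S(5/3) = 38/9.

4.2222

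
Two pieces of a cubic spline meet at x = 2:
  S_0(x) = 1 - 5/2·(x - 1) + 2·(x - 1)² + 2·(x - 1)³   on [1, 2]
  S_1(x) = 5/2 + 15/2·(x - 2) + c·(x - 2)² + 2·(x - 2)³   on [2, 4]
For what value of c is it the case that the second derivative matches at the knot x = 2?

8

S_0''(x) = 4 + 12·(x - 1), so S_0''(2) = 16. On the right, S_1''(2) = 2c, so c = 8.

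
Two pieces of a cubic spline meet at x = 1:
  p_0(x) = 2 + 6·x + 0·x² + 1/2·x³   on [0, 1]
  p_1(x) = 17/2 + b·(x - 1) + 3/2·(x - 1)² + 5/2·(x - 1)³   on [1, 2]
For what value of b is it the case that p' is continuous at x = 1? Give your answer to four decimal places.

p_0'(x) = 6 + 0·x + 3/2·x², so p_0'(1) = 15/2. On the right, p_1'(1) = b, so b = 15/2.

7.5000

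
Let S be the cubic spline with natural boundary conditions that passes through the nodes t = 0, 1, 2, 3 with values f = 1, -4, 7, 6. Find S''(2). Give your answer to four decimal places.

With M_i denoting the second derivative at x_i, h_i = 1, 1, 1, and Δ_i = (y_(i+1) − y_i)/h_i = -5, 11, -1:
  1·M_0 + 4·M_1 + 1·M_2 = 6(Δ_1 - Δ_0) = 96
  1·M_1 + 4·M_2 + 1·M_3 = 6(Δ_2 - Δ_1) = -72
Natural end conditions: M_0 = M_3 = 0.
Solving the tridiagonal system: M_0 = 0, M_1 = 152/5, M_2 = -128/5, M_3 = 0.

-25.6000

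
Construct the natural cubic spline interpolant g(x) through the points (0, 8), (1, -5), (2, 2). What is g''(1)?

Put m_i = g'' at the i-th knot. Here h = (1, 1) and Δ = (-13, 7), so the interior equations h_(i-1)·m_(i-1) + 2(h_(i-1)+h_i)·m_i + h_i·m_(i+1) = 6(Δ_i − Δ_(i-1)) read
  1·m_0 + 4·m_1 + 1·m_2 = 6(Δ_1 - Δ_0) = 120
Natural end conditions: m_0 = m_2 = 0.
Hence m_0 = 0, m_1 = 30, m_2 = 0.

30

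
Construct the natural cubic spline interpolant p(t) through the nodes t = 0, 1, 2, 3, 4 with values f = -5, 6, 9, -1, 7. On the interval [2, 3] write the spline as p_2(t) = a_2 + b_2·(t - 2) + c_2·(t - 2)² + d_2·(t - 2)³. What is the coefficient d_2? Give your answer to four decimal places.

10.0357

Put σ_i = p'' at the i-th knot. Here h = (1, 1, 1, 1) and Δ = (11, 3, -10, 8), so the interior equations h_(i-1)·σ_(i-1) + 2(h_(i-1)+h_i)·σ_i + h_i·σ_(i+1) = 6(Δ_i − Δ_(i-1)) read
  1·σ_0 + 4·σ_1 + 1·σ_2 = 6(Δ_1 - Δ_0) = -48
  1·σ_1 + 4·σ_2 + 1·σ_3 = 6(Δ_2 - Δ_1) = -78
  1·σ_2 + 4·σ_3 + 1·σ_4 = 6(Δ_3 - Δ_2) = 108
Natural end conditions: σ_0 = σ_4 = 0.
Forward elimination and back-substitution give σ_0 = 0, σ_1 = -75/14, σ_2 = -186/7, σ_3 = 471/14, σ_4 = 0.
On [2, 3], with p_2(t) = a_2 + b_2·(t - 2) + c_2·(t - 2)² + d_2·(t - 2)³: c_2 = σ_2/2 = -93/7, d_2 = (σ_3 - σ_2)/(6h_2) = 281/28, b_2 = Δ_2 - h_2(2σ_2 + σ_3)/6 = -27/4.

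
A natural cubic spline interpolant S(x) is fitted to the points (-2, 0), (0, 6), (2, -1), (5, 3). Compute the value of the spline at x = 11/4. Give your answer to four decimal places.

-2.0076

Let m_i = S''(x_i). Step sizes h_i = 2, 2, 3; slopes of the chords Δ_i = (y_(i+1) - y_i)/h_i = 3, -7/2, 4/3.
  2·m_0 + 8·m_1 + 2·m_2 = 6(Δ_1 - Δ_0) = -39
  2·m_1 + 10·m_2 + 3·m_3 = 6(Δ_2 - Δ_1) = 29
Natural end conditions: m_0 = m_3 = 0.
Forward elimination and back-substitution give m_0 = 0, m_1 = -112/19, m_2 = 155/38, m_3 = 0.
On [2, 5], S(x) = -1 - 313/114·(x - 2) + 155/76·(x - 2)² - 155/684·(x - 2)³.
With (x - 2) = 3/4: S(11/4) = -9765/4864.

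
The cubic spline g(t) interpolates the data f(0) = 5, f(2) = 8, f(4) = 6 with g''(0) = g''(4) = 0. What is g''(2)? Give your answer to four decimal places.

-1.8750

Put σ_i = g'' at the i-th knot. Here h = (2, 2) and Δ = (3/2, -1), so the interior equations h_(i-1)·σ_(i-1) + 2(h_(i-1)+h_i)·σ_i + h_i·σ_(i+1) = 6(Δ_i − Δ_(i-1)) read
  2·σ_0 + 8·σ_1 + 2·σ_2 = 6(Δ_1 - Δ_0) = -15
Natural end conditions: σ_0 = σ_2 = 0.
Solving: σ_0 = 0, σ_1 = -15/8, σ_2 = 0.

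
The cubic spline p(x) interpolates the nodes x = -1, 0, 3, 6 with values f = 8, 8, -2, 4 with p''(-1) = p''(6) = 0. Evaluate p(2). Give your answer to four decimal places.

Write M_i for p''(x_i). With h_i = 1, 3, 3 and divided differences Δ_i = 0, -10/3, 2, the continuity of p' gives the tridiagonal system
  1·M_0 + 8·M_1 + 3·M_2 = 6(Δ_1 - Δ_0) = -20
  3·M_1 + 12·M_2 + 3·M_3 = 6(Δ_2 - Δ_1) = 32
Natural end conditions: M_0 = M_3 = 0.
Hence M_0 = 0, M_1 = -112/29, M_2 = 316/87, M_3 = 0.
On [0, 3], p(x) = 8 - 112/87·x - 56/29·x² + 326/783·x³.
With x = 2: p(2) = 808/783.

1.0319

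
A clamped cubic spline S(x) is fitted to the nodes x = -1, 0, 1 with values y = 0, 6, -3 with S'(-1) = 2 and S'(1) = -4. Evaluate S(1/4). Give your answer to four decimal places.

4.5352

Put M_i = S'' at the i-th knot. Here h = (1, 1) and Δ = (6, -9), so the interior equations h_(i-1)·M_(i-1) + 2(h_(i-1)+h_i)·M_i + h_i·M_(i+1) = 6(Δ_i − Δ_(i-1)) read
  1·M_0 + 4·M_1 + 1·M_2 = 6(Δ_1 - Δ_0) = -90
Clamped end conditions give two more equations: 2h_0·M_0 + h_0·M_1 = 6(Δ_0 - S'(-1)) = 24 and h_1·M_1 + 2h_1·M_2 = 6(S'(1) - Δ_1) = 30.
Solving: M_0 = 63/2, M_1 = -39, M_2 = 69/2.
On [0, 1], S(x) = 6 - 7/4·x - 39/2·x² + 49/4·x³.
With x = 1/4: S(1/4) = 1161/256.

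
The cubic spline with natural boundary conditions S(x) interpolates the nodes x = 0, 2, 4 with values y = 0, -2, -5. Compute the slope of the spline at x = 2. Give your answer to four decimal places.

With σ_i denoting the second derivative at x_i, h_i = 2, 2, and Δ_i = (y_(i+1) − y_i)/h_i = -1, -3/2:
  2·σ_0 + 8·σ_1 + 2·σ_2 = 6(Δ_1 - Δ_0) = -3
Natural end conditions: σ_0 = σ_2 = 0.
Solving the tridiagonal system: σ_0 = 0, σ_1 = -3/8, σ_2 = 0.
On [2, 4], S'(x) = b_1 + 2c_1·(x - 2) + 3d_1·(x - 2)² with b_1 = Δ_1 - h_1(2σ_1 + σ_2)/6 = -5/4, c_1 = σ_1/2 = -3/16, d_1 = (σ_2 - σ_1)/(6h_1) = 1/32. So S'(2) = -5/4.

-1.2500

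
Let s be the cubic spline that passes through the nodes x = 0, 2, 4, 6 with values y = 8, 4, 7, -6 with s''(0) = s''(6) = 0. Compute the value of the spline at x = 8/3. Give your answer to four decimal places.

5.3160

Write σ_i for s''(x_i). With h_i = 2, 2, 2 and divided differences Δ_i = -2, 3/2, -13/2, the continuity of s' gives the tridiagonal system
  2·σ_0 + 8·σ_1 + 2·σ_2 = 6(Δ_1 - Δ_0) = 21
  2·σ_1 + 8·σ_2 + 2·σ_3 = 6(Δ_2 - Δ_1) = -48
Natural end conditions: σ_0 = σ_3 = 0.
Hence σ_0 = 0, σ_1 = 22/5, σ_2 = -71/10, σ_3 = 0.
On [2, 4], s(x) = 4 + 14/15·(x - 2) + 11/5·(x - 2)² - 23/24·(x - 2)³.
With (x - 2) = 2/3: s(8/3) = 2153/405.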